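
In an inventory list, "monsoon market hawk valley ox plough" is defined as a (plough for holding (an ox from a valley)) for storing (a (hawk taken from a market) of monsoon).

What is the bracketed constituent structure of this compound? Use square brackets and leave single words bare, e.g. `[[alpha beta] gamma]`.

[[monsoon [market hawk]] [[valley ox] plough]]

Overall it is a kind of plough (specifically "valley ox plough"); the modifier is "monsoon market hawk".
Inside "monsoon market hawk": head "hawk" (specifically "market hawk"), modifier "monsoon".
Inside "market hawk": head "hawk", modifier "market".
Inside "valley ox plough": head "plough", modifier "valley ox".
Inside "valley ox": head "ox", modifier "valley".
Assembled: [[monsoon [market hawk]] [[valley ox] plough]].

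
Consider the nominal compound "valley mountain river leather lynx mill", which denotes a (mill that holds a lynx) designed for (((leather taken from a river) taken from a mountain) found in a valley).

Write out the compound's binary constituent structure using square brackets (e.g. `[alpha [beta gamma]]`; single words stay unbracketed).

The outermost head in the paraphrase is "mill" (specifically "lynx mill"), modified by "valley mountain river leather".
Within "valley mountain river leather", the head is "leather" (specifically "mountain river leather") and the modifier is "valley".
Within "mountain river leather", the head is "leather" (specifically "river leather") and the modifier is "mountain".
Within "river leather", the head is "leather" and the modifier is "river".
Within "lynx mill", the head is "mill" and the modifier is "lynx".
Putting it together: [[valley [mountain [river leather]]] [lynx mill]].

[[valley [mountain [river leather]]] [lynx mill]]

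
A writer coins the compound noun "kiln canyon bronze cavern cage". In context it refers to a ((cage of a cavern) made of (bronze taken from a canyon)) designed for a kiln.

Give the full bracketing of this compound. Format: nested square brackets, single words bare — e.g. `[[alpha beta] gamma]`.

[kiln [[canyon bronze] [cavern cage]]]

Whole compound: head "cage" (specifically "canyon bronze cavern cage"), modifier "kiln".
"canyon bronze cavern cage" → head "cage" (specifically "cavern cage"), modifier "canyon bronze".
"canyon bronze" → head "bronze", modifier "canyon".
"cavern cage" → head "cage", modifier "cavern".
Putting it together: [kiln [[canyon bronze] [cavern cage]]].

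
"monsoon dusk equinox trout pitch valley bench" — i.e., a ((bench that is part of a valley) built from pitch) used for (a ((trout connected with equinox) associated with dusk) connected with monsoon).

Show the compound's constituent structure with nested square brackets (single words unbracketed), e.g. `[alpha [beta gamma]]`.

The outermost head in the paraphrase is "bench" (specifically "pitch valley bench"), modified by "monsoon dusk equinox trout".
Within "monsoon dusk equinox trout", the head is "trout" (specifically "dusk equinox trout") and the modifier is "monsoon".
Within "dusk equinox trout", the head is "trout" (specifically "equinox trout") and the modifier is "dusk".
Within "equinox trout", the head is "trout" and the modifier is "equinox".
Within "pitch valley bench", the head is "bench" (specifically "valley bench") and the modifier is "pitch".
Within "valley bench", the head is "bench" and the modifier is "valley".
Putting it together: [[monsoon [dusk [equinox trout]]] [pitch [valley bench]]].

[[monsoon [dusk [equinox trout]]] [pitch [valley bench]]]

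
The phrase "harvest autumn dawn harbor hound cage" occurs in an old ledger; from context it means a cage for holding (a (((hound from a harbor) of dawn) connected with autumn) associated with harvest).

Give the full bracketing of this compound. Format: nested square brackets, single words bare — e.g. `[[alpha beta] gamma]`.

[[harvest [autumn [dawn [harbor hound]]]] cage]

The outermost head in the paraphrase is "cage", modified by "harvest autumn dawn harbor hound".
Inside "harvest autumn dawn harbor hound": head "hound" (specifically "autumn dawn harbor hound"), modifier "harvest".
Inside "autumn dawn harbor hound": head "hound" (specifically "dawn harbor hound"), modifier "autumn".
Inside "dawn harbor hound": head "hound" (specifically "harbor hound"), modifier "dawn".
Inside "harbor hound": head "hound", modifier "harbor".
Putting it together: [[harvest [autumn [dawn [harbor hound]]]] cage].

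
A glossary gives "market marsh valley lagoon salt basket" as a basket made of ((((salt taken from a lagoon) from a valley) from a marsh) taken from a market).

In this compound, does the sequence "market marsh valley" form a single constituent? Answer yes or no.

no

The top-level split is [market marsh valley lagoon salt] [basket]; the full structure is [[market [marsh [valley [lagoon salt]]]] basket].
"market marsh valley" straddles a constituent boundary, so it is not a single unit.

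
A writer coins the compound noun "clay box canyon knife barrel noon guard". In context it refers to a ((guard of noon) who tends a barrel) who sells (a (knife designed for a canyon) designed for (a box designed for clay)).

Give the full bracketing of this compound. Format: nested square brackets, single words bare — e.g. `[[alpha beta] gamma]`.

Overall it is a kind of guard (specifically "barrel noon guard"); the modifier is "clay box canyon knife".
"clay box canyon knife" → head "knife" (specifically "canyon knife"), modifier "clay box".
"clay box" → head "box", modifier "clay".
"canyon knife" → head "knife", modifier "canyon".
"barrel noon guard" → head "guard" (specifically "noon guard"), modifier "barrel".
"noon guard" → head "guard", modifier "noon".
Putting it together: [[[clay box] [canyon knife]] [barrel [noon guard]]].

[[[clay box] [canyon knife]] [barrel [noon guard]]]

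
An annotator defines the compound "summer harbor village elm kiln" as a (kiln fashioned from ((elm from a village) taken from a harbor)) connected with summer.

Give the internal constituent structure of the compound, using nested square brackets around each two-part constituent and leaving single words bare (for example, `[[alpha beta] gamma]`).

Overall it is a kind of kiln (specifically "harbor village elm kiln"); the modifier is "summer".
Within "harbor village elm kiln", the head is "kiln" and the modifier is "harbor village elm".
Within "harbor village elm", the head is "elm" (specifically "village elm") and the modifier is "harbor".
Within "village elm", the head is "elm" and the modifier is "village".
So the structure is [summer [[harbor [village elm]] kiln]].

[summer [[harbor [village elm]] kiln]]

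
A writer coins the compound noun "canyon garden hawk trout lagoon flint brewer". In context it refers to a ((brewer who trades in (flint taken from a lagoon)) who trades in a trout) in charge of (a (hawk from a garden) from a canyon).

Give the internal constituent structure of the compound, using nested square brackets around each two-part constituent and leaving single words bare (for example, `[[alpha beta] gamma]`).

Whole compound: head "brewer" (specifically "trout lagoon flint brewer"), modifier "canyon garden hawk".
Inside "canyon garden hawk": head "hawk" (specifically "garden hawk"), modifier "canyon".
Inside "garden hawk": head "hawk", modifier "garden".
Inside "trout lagoon flint brewer": head "brewer" (specifically "lagoon flint brewer"), modifier "trout".
Inside "lagoon flint brewer": head "brewer", modifier "lagoon flint".
Inside "lagoon flint": head "flint", modifier "lagoon".
Putting it together: [[canyon [garden hawk]] [trout [[lagoon flint] brewer]]].

[[canyon [garden hawk]] [trout [[lagoon flint] brewer]]]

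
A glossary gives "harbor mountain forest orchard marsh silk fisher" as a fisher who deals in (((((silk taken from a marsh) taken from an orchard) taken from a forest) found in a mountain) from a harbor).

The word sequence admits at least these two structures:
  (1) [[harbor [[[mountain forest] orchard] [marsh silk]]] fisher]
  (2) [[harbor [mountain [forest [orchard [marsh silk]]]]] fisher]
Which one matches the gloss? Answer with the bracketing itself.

The paraphrase's head is the "fisher" part ("fisher"); its modifier is "harbor mountain forest orchard marsh silk".
That top-level split, carried through the inner groups, gives [[harbor [mountain [forest [orchard [marsh silk]]]]] fisher].

[[harbor [mountain [forest [orchard [marsh silk]]]]] fisher]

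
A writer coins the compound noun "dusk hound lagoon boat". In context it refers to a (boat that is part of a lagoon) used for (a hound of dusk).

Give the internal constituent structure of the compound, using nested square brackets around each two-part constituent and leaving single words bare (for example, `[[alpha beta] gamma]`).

[[dusk hound] [lagoon boat]]

At the top level: head "boat" (specifically "lagoon boat"); modifier "dusk hound".
"dusk hound" → head "hound", modifier "dusk".
"lagoon boat" → head "boat", modifier "lagoon".
Assembled: [[dusk hound] [lagoon boat]].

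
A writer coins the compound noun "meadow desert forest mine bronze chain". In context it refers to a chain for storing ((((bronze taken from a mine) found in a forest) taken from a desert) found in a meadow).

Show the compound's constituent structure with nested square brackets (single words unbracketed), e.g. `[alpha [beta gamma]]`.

[[meadow [desert [forest [mine bronze]]]] chain]

The outermost head in the paraphrase is "chain", modified by "meadow desert forest mine bronze".
Within "meadow desert forest mine bronze", the head is "bronze" (specifically "desert forest mine bronze") and the modifier is "meadow".
Within "desert forest mine bronze", the head is "bronze" (specifically "forest mine bronze") and the modifier is "desert".
Within "forest mine bronze", the head is "bronze" (specifically "mine bronze") and the modifier is "forest".
Within "mine bronze", the head is "bronze" and the modifier is "mine".
Assembled: [[meadow [desert [forest [mine bronze]]]] chain].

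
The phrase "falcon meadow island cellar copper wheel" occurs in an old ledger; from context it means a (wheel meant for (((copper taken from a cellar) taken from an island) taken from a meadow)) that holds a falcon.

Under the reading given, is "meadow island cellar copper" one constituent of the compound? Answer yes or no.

yes

The paraphrase groups the words so that "meadow island cellar copper" is one unit: it corresponds to a single parenthesized sub-phrase.
The full structure is [falcon [[meadow [island [cellar copper]]] wheel]], in which [meadow island cellar copper] is a constituent.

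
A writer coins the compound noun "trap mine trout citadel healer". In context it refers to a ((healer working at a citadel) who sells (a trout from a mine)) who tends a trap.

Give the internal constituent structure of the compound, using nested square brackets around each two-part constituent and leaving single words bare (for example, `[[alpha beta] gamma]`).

At the top level: head "healer" (specifically "mine trout citadel healer"); modifier "trap".
Within "mine trout citadel healer", the head is "healer" (specifically "citadel healer") and the modifier is "mine trout".
Within "mine trout", the head is "trout" and the modifier is "mine".
Within "citadel healer", the head is "healer" and the modifier is "citadel".
So the structure is [trap [[mine trout] [citadel healer]]].

[trap [[mine trout] [citadel healer]]]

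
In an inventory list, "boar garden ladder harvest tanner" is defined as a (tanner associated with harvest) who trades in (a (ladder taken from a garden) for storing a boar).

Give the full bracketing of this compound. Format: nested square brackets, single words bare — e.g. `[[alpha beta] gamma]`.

[[boar [garden ladder]] [harvest tanner]]

Whole compound: head "tanner" (specifically "harvest tanner"), modifier "boar garden ladder".
Inside "boar garden ladder": head "ladder" (specifically "garden ladder"), modifier "boar".
Inside "garden ladder": head "ladder", modifier "garden".
Inside "harvest tanner": head "tanner", modifier "harvest".
Assembled: [[boar [garden ladder]] [harvest tanner]].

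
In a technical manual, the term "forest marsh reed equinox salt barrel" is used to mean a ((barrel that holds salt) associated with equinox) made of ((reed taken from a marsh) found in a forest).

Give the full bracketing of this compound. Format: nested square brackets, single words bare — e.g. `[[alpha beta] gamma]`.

[[forest [marsh reed]] [equinox [salt barrel]]]

Whole compound: head "barrel" (specifically "equinox salt barrel"), modifier "forest marsh reed".
Within "forest marsh reed", the head is "reed" (specifically "marsh reed") and the modifier is "forest".
Within "marsh reed", the head is "reed" and the modifier is "marsh".
Within "equinox salt barrel", the head is "barrel" (specifically "salt barrel") and the modifier is "equinox".
Within "salt barrel", the head is "barrel" and the modifier is "salt".
Putting it together: [[forest [marsh reed]] [equinox [salt barrel]]].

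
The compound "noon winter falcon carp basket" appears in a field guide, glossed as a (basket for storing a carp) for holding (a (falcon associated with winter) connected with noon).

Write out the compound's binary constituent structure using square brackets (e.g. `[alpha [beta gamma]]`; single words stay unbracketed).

At the top level: head "basket" (specifically "carp basket"); modifier "noon winter falcon".
"noon winter falcon" → head "falcon" (specifically "winter falcon"), modifier "noon".
"winter falcon" → head "falcon", modifier "winter".
"carp basket" → head "basket", modifier "carp".
Putting it together: [[noon [winter falcon]] [carp basket]].

[[noon [winter falcon]] [carp basket]]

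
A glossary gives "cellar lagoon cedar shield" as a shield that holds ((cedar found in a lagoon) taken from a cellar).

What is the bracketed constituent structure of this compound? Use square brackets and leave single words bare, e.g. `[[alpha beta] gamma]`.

[[cellar [lagoon cedar]] shield]

At the top level: head "shield"; modifier "cellar lagoon cedar".
"cellar lagoon cedar" → head "cedar" (specifically "lagoon cedar"), modifier "cellar".
"lagoon cedar" → head "cedar", modifier "lagoon".
So the structure is [[cellar [lagoon cedar]] shield].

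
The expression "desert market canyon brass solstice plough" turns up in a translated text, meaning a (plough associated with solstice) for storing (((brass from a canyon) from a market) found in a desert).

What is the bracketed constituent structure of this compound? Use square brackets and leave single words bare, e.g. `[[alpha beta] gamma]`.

[[desert [market [canyon brass]]] [solstice plough]]

Whole compound: head "plough" (specifically "solstice plough"), modifier "desert market canyon brass".
"desert market canyon brass" → head "brass" (specifically "market canyon brass"), modifier "desert".
"market canyon brass" → head "brass" (specifically "canyon brass"), modifier "market".
"canyon brass" → head "brass", modifier "canyon".
"solstice plough" → head "plough", modifier "solstice".
Assembled: [[desert [market [canyon brass]]] [solstice plough]].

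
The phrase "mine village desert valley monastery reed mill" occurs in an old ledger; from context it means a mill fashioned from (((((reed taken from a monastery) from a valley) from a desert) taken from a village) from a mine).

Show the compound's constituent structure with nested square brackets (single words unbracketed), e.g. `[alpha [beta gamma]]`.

[[mine [village [desert [valley [monastery reed]]]]] mill]

Whole compound: head "mill", modifier "mine village desert valley monastery reed".
Within "mine village desert valley monastery reed", the head is "reed" (specifically "village desert valley monastery reed") and the modifier is "mine".
Within "village desert valley monastery reed", the head is "reed" (specifically "desert valley monastery reed") and the modifier is "village".
Within "desert valley monastery reed", the head is "reed" (specifically "valley monastery reed") and the modifier is "desert".
Within "valley monastery reed", the head is "reed" (specifically "monastery reed") and the modifier is "valley".
Within "monastery reed", the head is "reed" and the modifier is "monastery".
Putting it together: [[mine [village [desert [valley [monastery reed]]]]] mill].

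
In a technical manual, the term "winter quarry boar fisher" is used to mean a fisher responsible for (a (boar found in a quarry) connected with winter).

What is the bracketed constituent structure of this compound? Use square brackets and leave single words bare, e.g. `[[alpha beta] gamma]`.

The outermost head in the paraphrase is "fisher", modified by "winter quarry boar".
Inside "winter quarry boar": head "boar" (specifically "quarry boar"), modifier "winter".
Inside "quarry boar": head "boar", modifier "quarry".
Putting it together: [[winter [quarry boar]] fisher].

[[winter [quarry boar]] fisher]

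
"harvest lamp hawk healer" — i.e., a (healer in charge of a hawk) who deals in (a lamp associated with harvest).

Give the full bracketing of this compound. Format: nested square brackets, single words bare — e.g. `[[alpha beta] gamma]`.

[[harvest lamp] [hawk healer]]

The outermost head in the paraphrase is "healer" (specifically "hawk healer"), modified by "harvest lamp".
Within "harvest lamp", the head is "lamp" and the modifier is "harvest".
Within "hawk healer", the head is "healer" and the modifier is "hawk".
So the structure is [[harvest lamp] [hawk healer]].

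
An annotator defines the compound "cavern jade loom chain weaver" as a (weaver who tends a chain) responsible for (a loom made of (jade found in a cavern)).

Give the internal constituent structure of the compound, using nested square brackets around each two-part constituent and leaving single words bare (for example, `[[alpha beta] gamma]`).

Overall it is a kind of weaver (specifically "chain weaver"); the modifier is "cavern jade loom".
Inside "cavern jade loom": head "loom", modifier "cavern jade".
Inside "cavern jade": head "jade", modifier "cavern".
Inside "chain weaver": head "weaver", modifier "chain".
Assembled: [[[cavern jade] loom] [chain weaver]].

[[[cavern jade] loom] [chain weaver]]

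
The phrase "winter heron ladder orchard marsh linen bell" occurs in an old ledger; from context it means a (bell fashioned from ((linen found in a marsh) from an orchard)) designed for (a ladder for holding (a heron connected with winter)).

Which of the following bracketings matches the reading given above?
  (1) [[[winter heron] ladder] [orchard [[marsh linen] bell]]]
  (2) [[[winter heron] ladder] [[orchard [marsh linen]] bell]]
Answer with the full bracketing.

[[[winter heron] ladder] [[orchard [marsh linen]] bell]]

The paraphrase's head is the "bell" part ("orchard marsh linen bell"); its modifier is "winter heron ladder".
That top-level split, carried through the inner groups, gives [[[winter heron] ladder] [[orchard [marsh linen]] bell]].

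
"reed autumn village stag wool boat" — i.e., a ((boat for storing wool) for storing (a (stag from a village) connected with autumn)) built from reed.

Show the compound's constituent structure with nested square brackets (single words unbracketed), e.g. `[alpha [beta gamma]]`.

Whole compound: head "boat" (specifically "autumn village stag wool boat"), modifier "reed".
Inside "autumn village stag wool boat": head "boat" (specifically "wool boat"), modifier "autumn village stag".
Inside "autumn village stag": head "stag" (specifically "village stag"), modifier "autumn".
Inside "village stag": head "stag", modifier "village".
Inside "wool boat": head "boat", modifier "wool".
So the structure is [reed [[autumn [village stag]] [wool boat]]].

[reed [[autumn [village stag]] [wool boat]]]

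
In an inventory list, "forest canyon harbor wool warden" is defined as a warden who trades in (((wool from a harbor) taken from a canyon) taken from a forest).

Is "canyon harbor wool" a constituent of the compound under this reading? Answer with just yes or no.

The paraphrase groups the words so that "canyon harbor wool" is one unit: it corresponds to a single parenthesized sub-phrase.
The full structure is [[forest [canyon [harbor wool]]] warden], in which [canyon harbor wool] is a constituent.

yes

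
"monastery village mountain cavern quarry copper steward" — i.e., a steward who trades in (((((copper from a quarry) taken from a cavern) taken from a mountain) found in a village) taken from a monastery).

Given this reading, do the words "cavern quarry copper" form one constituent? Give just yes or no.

The paraphrase groups the words so that "cavern quarry copper" is one unit: it corresponds to a single parenthesized sub-phrase.
The full structure is [[monastery [village [mountain [cavern [quarry copper]]]]] steward], in which [cavern quarry copper] is a constituent.

yes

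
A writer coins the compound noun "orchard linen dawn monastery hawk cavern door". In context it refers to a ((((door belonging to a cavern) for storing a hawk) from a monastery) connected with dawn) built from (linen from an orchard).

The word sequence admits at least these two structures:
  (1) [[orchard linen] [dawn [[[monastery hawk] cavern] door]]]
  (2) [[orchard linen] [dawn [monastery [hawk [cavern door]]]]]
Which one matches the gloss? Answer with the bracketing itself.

The paraphrase's head is the "door" part ("dawn monastery hawk cavern door"); its modifier is "orchard linen".
That top-level split, carried through the inner groups, gives [[orchard linen] [dawn [monastery [hawk [cavern door]]]]].

[[orchard linen] [dawn [monastery [hawk [cavern door]]]]]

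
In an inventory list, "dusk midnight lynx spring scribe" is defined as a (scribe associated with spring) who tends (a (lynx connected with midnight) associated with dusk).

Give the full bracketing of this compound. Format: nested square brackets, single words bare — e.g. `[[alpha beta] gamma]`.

Whole compound: head "scribe" (specifically "spring scribe"), modifier "dusk midnight lynx".
"dusk midnight lynx" → head "lynx" (specifically "midnight lynx"), modifier "dusk".
"midnight lynx" → head "lynx", modifier "midnight".
"spring scribe" → head "scribe", modifier "spring".
Assembled: [[dusk [midnight lynx]] [spring scribe]].

[[dusk [midnight lynx]] [spring scribe]]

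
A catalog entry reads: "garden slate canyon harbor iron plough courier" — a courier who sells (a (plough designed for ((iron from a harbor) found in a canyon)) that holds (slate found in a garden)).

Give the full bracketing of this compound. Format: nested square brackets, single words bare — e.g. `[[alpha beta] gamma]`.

[[[garden slate] [[canyon [harbor iron]] plough]] courier]

The outermost head in the paraphrase is "courier", modified by "garden slate canyon harbor iron plough".
Inside "garden slate canyon harbor iron plough": head "plough" (specifically "canyon harbor iron plough"), modifier "garden slate".
Inside "garden slate": head "slate", modifier "garden".
Inside "canyon harbor iron plough": head "plough", modifier "canyon harbor iron".
Inside "canyon harbor iron": head "iron" (specifically "harbor iron"), modifier "canyon".
Inside "harbor iron": head "iron", modifier "harbor".
So the structure is [[[garden slate] [[canyon [harbor iron]] plough]] courier].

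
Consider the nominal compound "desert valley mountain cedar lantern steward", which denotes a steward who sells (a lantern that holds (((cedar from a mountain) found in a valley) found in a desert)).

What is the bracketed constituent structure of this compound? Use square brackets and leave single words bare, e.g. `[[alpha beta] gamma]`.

At the top level: head "steward"; modifier "desert valley mountain cedar lantern".
Within "desert valley mountain cedar lantern", the head is "lantern" and the modifier is "desert valley mountain cedar".
Within "desert valley mountain cedar", the head is "cedar" (specifically "valley mountain cedar") and the modifier is "desert".
Within "valley mountain cedar", the head is "cedar" (specifically "mountain cedar") and the modifier is "valley".
Within "mountain cedar", the head is "cedar" and the modifier is "mountain".
So the structure is [[[desert [valley [mountain cedar]]] lantern] steward].

[[[desert [valley [mountain cedar]]] lantern] steward]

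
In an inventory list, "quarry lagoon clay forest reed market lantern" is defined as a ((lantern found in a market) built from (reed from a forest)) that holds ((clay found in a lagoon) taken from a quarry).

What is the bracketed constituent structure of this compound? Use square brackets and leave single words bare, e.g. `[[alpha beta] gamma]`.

[[quarry [lagoon clay]] [[forest reed] [market lantern]]]

The outermost head in the paraphrase is "lantern" (specifically "forest reed market lantern"), modified by "quarry lagoon clay".
Within "quarry lagoon clay", the head is "clay" (specifically "lagoon clay") and the modifier is "quarry".
Within "lagoon clay", the head is "clay" and the modifier is "lagoon".
Within "forest reed market lantern", the head is "lantern" (specifically "market lantern") and the modifier is "forest reed".
Within "forest reed", the head is "reed" and the modifier is "forest".
Within "market lantern", the head is "lantern" and the modifier is "market".
Putting it together: [[quarry [lagoon clay]] [[forest reed] [market lantern]]].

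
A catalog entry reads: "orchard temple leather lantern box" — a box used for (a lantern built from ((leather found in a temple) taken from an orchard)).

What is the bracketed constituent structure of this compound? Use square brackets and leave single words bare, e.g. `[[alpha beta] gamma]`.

Whole compound: head "box", modifier "orchard temple leather lantern".
Within "orchard temple leather lantern", the head is "lantern" and the modifier is "orchard temple leather".
Within "orchard temple leather", the head is "leather" (specifically "temple leather") and the modifier is "orchard".
Within "temple leather", the head is "leather" and the modifier is "temple".
Assembled: [[[orchard [temple leather]] lantern] box].

[[[orchard [temple leather]] lantern] box]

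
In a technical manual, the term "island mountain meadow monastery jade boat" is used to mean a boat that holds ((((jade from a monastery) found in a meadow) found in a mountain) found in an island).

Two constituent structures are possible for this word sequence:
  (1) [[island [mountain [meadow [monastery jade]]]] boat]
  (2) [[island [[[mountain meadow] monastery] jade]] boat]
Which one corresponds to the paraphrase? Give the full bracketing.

[[island [mountain [meadow [monastery jade]]]] boat]

The paraphrase's head is the "boat" part ("boat"); its modifier is "island mountain meadow monastery jade".
That top-level split, carried through the inner groups, gives [[island [mountain [meadow [monastery jade]]]] boat].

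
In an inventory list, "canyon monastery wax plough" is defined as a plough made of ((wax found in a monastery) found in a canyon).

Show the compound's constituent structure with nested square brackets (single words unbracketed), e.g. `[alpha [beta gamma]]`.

[[canyon [monastery wax]] plough]

The outermost head in the paraphrase is "plough", modified by "canyon monastery wax".
Inside "canyon monastery wax": head "wax" (specifically "monastery wax"), modifier "canyon".
Inside "monastery wax": head "wax", modifier "monastery".
Putting it together: [[canyon [monastery wax]] plough].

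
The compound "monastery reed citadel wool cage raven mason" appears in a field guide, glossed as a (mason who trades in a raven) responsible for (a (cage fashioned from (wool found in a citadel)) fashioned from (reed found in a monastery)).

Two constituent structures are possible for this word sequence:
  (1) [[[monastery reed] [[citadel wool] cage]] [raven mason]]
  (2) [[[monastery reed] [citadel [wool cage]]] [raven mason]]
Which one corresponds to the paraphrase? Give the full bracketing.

[[[monastery reed] [[citadel wool] cage]] [raven mason]]

The paraphrase's head is the "mason" part ("raven mason"); its modifier is "monastery reed citadel wool cage".
That top-level split, carried through the inner groups, gives [[[monastery reed] [[citadel wool] cage]] [raven mason]].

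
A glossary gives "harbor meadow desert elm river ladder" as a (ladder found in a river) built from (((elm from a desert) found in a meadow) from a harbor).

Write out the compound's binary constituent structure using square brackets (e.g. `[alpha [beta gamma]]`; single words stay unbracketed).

Overall it is a kind of ladder (specifically "river ladder"); the modifier is "harbor meadow desert elm".
Inside "harbor meadow desert elm": head "elm" (specifically "meadow desert elm"), modifier "harbor".
Inside "meadow desert elm": head "elm" (specifically "desert elm"), modifier "meadow".
Inside "desert elm": head "elm", modifier "desert".
Inside "river ladder": head "ladder", modifier "river".
Putting it together: [[harbor [meadow [desert elm]]] [river ladder]].

[[harbor [meadow [desert elm]]] [river ladder]]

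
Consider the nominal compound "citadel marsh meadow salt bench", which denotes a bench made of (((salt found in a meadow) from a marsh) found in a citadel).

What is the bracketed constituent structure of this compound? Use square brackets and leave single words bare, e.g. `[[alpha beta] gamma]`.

At the top level: head "bench"; modifier "citadel marsh meadow salt".
Inside "citadel marsh meadow salt": head "salt" (specifically "marsh meadow salt"), modifier "citadel".
Inside "marsh meadow salt": head "salt" (specifically "meadow salt"), modifier "marsh".
Inside "meadow salt": head "salt", modifier "meadow".
Putting it together: [[citadel [marsh [meadow salt]]] bench].

[[citadel [marsh [meadow salt]]] bench]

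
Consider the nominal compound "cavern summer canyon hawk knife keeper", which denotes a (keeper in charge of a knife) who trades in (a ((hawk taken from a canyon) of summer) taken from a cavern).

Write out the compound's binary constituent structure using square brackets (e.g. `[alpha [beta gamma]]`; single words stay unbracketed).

[[cavern [summer [canyon hawk]]] [knife keeper]]

Overall it is a kind of keeper (specifically "knife keeper"); the modifier is "cavern summer canyon hawk".
Within "cavern summer canyon hawk", the head is "hawk" (specifically "summer canyon hawk") and the modifier is "cavern".
Within "summer canyon hawk", the head is "hawk" (specifically "canyon hawk") and the modifier is "summer".
Within "canyon hawk", the head is "hawk" and the modifier is "canyon".
Within "knife keeper", the head is "keeper" and the modifier is "knife".
Assembled: [[cavern [summer [canyon hawk]]] [knife keeper]].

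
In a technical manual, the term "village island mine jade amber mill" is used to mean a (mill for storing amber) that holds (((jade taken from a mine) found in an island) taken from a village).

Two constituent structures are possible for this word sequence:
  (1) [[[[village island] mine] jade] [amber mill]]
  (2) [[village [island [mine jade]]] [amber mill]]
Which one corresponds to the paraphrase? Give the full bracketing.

The paraphrase's head is the "mill" part ("amber mill"); its modifier is "village island mine jade".
That top-level split, carried through the inner groups, gives [[village [island [mine jade]]] [amber mill]].

[[village [island [mine jade]]] [amber mill]]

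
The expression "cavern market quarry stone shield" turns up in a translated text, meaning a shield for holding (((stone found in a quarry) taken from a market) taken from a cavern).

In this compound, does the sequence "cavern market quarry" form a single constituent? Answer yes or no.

no

The top-level split is [cavern market quarry stone] [shield]; the full structure is [[cavern [market [quarry stone]]] shield].
"cavern market quarry" straddles a constituent boundary, so it is not a single unit.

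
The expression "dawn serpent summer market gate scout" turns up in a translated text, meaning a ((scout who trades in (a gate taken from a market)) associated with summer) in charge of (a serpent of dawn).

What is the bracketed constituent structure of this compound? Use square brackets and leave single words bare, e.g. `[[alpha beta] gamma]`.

Overall it is a kind of scout (specifically "summer market gate scout"); the modifier is "dawn serpent".
Within "dawn serpent", the head is "serpent" and the modifier is "dawn".
Within "summer market gate scout", the head is "scout" (specifically "market gate scout") and the modifier is "summer".
Within "market gate scout", the head is "scout" and the modifier is "market gate".
Within "market gate", the head is "gate" and the modifier is "market".
Putting it together: [[dawn serpent] [summer [[market gate] scout]]].

[[dawn serpent] [summer [[market gate] scout]]]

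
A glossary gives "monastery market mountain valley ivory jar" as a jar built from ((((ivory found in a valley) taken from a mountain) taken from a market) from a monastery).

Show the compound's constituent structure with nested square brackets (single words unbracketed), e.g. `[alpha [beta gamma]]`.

[[monastery [market [mountain [valley ivory]]]] jar]

At the top level: head "jar"; modifier "monastery market mountain valley ivory".
"monastery market mountain valley ivory" → head "ivory" (specifically "market mountain valley ivory"), modifier "monastery".
"market mountain valley ivory" → head "ivory" (specifically "mountain valley ivory"), modifier "market".
"mountain valley ivory" → head "ivory" (specifically "valley ivory"), modifier "mountain".
"valley ivory" → head "ivory", modifier "valley".
Putting it together: [[monastery [market [mountain [valley ivory]]]] jar].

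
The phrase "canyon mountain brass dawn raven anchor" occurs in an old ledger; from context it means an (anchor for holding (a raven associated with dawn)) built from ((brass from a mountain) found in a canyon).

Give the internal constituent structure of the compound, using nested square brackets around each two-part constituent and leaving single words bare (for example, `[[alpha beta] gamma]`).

[[canyon [mountain brass]] [[dawn raven] anchor]]

Overall it is a kind of anchor (specifically "dawn raven anchor"); the modifier is "canyon mountain brass".
Within "canyon mountain brass", the head is "brass" (specifically "mountain brass") and the modifier is "canyon".
Within "mountain brass", the head is "brass" and the modifier is "mountain".
Within "dawn raven anchor", the head is "anchor" and the modifier is "dawn raven".
Within "dawn raven", the head is "raven" and the modifier is "dawn".
Putting it together: [[canyon [mountain brass]] [[dawn raven] anchor]].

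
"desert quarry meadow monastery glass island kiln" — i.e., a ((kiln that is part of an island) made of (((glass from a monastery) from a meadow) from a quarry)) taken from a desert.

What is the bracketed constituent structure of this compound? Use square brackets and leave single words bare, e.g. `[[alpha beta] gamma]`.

[desert [[quarry [meadow [monastery glass]]] [island kiln]]]

The outermost head in the paraphrase is "kiln" (specifically "quarry meadow monastery glass island kiln"), modified by "desert".
Inside "quarry meadow monastery glass island kiln": head "kiln" (specifically "island kiln"), modifier "quarry meadow monastery glass".
Inside "quarry meadow monastery glass": head "glass" (specifically "meadow monastery glass"), modifier "quarry".
Inside "meadow monastery glass": head "glass" (specifically "monastery glass"), modifier "meadow".
Inside "monastery glass": head "glass", modifier "monastery".
Inside "island kiln": head "kiln", modifier "island".
Putting it together: [desert [[quarry [meadow [monastery glass]]] [island kiln]]].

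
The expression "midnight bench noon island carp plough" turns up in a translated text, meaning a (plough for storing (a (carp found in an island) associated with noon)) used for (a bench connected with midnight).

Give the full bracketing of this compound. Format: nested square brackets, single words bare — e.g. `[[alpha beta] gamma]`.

The outermost head in the paraphrase is "plough" (specifically "noon island carp plough"), modified by "midnight bench".
"midnight bench" → head "bench", modifier "midnight".
"noon island carp plough" → head "plough", modifier "noon island carp".
"noon island carp" → head "carp" (specifically "island carp"), modifier "noon".
"island carp" → head "carp", modifier "island".
Assembled: [[midnight bench] [[noon [island carp]] plough]].

[[midnight bench] [[noon [island carp]] plough]]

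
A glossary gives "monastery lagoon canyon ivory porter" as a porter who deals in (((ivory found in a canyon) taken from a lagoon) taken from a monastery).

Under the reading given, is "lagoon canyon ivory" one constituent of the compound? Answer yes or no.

The paraphrase groups the words so that "lagoon canyon ivory" is one unit: it corresponds to a single parenthesized sub-phrase.
The full structure is [[monastery [lagoon [canyon ivory]]] porter], in which [lagoon canyon ivory] is a constituent.

yes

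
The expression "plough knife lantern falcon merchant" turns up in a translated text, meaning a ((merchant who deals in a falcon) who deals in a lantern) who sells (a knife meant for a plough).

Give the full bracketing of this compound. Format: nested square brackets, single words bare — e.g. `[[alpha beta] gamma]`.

[[plough knife] [lantern [falcon merchant]]]

Whole compound: head "merchant" (specifically "lantern falcon merchant"), modifier "plough knife".
Inside "plough knife": head "knife", modifier "plough".
Inside "lantern falcon merchant": head "merchant" (specifically "falcon merchant"), modifier "lantern".
Inside "falcon merchant": head "merchant", modifier "falcon".
Assembled: [[plough knife] [lantern [falcon merchant]]].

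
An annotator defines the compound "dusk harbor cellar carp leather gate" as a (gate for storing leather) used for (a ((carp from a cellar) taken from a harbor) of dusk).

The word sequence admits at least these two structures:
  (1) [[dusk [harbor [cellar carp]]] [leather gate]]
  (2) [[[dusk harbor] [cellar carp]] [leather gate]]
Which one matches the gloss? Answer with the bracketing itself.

The paraphrase's head is the "gate" part ("leather gate"); its modifier is "dusk harbor cellar carp".
That top-level split, carried through the inner groups, gives [[dusk [harbor [cellar carp]]] [leather gate]].

[[dusk [harbor [cellar carp]]] [leather gate]]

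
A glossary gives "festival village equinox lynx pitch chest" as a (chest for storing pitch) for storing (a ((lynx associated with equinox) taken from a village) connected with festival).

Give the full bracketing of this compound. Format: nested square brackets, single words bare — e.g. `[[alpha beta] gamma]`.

[[festival [village [equinox lynx]]] [pitch chest]]

The outermost head in the paraphrase is "chest" (specifically "pitch chest"), modified by "festival village equinox lynx".
Within "festival village equinox lynx", the head is "lynx" (specifically "village equinox lynx") and the modifier is "festival".
Within "village equinox lynx", the head is "lynx" (specifically "equinox lynx") and the modifier is "village".
Within "equinox lynx", the head is "lynx" and the modifier is "equinox".
Within "pitch chest", the head is "chest" and the modifier is "pitch".
Assembled: [[festival [village [equinox lynx]]] [pitch chest]].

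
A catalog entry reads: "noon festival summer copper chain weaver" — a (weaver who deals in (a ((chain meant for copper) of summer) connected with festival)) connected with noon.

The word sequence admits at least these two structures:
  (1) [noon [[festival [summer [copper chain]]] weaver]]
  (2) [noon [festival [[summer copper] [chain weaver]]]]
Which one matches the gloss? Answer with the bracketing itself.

[noon [[festival [summer [copper chain]]] weaver]]

The paraphrase's head is the "weaver" part ("festival summer copper chain weaver"); its modifier is "noon".
That top-level split, carried through the inner groups, gives [noon [[festival [summer [copper chain]]] weaver]].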